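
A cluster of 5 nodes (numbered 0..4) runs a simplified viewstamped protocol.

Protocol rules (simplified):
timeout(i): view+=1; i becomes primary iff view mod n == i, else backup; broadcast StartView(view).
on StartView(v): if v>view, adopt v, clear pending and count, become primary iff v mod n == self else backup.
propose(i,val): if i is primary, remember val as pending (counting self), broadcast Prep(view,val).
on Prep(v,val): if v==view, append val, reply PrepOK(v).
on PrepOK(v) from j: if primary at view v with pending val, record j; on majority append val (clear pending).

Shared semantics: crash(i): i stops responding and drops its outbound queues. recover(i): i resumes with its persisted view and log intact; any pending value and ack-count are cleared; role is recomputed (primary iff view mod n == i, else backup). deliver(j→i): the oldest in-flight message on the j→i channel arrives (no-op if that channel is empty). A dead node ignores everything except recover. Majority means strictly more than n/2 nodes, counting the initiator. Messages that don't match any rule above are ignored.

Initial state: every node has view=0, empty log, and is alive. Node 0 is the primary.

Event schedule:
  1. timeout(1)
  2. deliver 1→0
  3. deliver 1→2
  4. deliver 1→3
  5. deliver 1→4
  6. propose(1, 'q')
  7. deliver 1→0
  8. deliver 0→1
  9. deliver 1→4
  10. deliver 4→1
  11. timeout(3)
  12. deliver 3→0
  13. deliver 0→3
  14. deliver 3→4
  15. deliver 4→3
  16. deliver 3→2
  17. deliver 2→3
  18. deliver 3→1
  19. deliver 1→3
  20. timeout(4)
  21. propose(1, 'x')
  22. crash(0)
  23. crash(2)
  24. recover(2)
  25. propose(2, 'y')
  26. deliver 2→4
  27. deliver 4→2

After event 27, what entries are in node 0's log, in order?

step 1 timeout(1): 1={prim,v=1,log=-}
step 2 deliver 1→0: 0={back,v=1,log=-}
step 3 deliver 1→2: 2={back,v=1,log=-}
step 4 deliver 1→3: 3={back,v=1,log=-}
step 5 deliver 1→4: 4={back,v=1,log=-}
step 6 propose(1,'q'): —
step 7 deliver 1→0: 0={back,v=1,log=q}
step 8 deliver 0→1: —
step 9 deliver 1→4: 4={back,v=1,log=q}
step 10 deliver 4→1: 1={prim,v=1,log=q}
step 11 timeout(3): 3={back,v=2,log=-}
step 12 deliver 3→0: 0={back,v=2,log=q}
step 13 deliver 0→3: —
step 14 deliver 3→4: 4={back,v=2,log=q}
step 15 deliver 4→3: —
step 16 deliver 3→2: 2={prim,v=2,log=-}
step 17 deliver 2→3: —
step 18 deliver 3→1: 1={back,v=2,log=q}
step 19 deliver 1→3: —
step 20 timeout(4): 4={back,v=3,log=q}
step 21 propose(1,'x'): —
step 22 crash(0): 0={✗back,v=2,log=q}
step 23 crash(2): 2={✗prim,v=2,log=-}
step 24 recover(2): 2={prim,v=2,log=-}
step 25 propose(2,'y'): —
step 26 deliver 2→4: —
step 27 deliver 4→2: 2={back,v=3,log=-}

q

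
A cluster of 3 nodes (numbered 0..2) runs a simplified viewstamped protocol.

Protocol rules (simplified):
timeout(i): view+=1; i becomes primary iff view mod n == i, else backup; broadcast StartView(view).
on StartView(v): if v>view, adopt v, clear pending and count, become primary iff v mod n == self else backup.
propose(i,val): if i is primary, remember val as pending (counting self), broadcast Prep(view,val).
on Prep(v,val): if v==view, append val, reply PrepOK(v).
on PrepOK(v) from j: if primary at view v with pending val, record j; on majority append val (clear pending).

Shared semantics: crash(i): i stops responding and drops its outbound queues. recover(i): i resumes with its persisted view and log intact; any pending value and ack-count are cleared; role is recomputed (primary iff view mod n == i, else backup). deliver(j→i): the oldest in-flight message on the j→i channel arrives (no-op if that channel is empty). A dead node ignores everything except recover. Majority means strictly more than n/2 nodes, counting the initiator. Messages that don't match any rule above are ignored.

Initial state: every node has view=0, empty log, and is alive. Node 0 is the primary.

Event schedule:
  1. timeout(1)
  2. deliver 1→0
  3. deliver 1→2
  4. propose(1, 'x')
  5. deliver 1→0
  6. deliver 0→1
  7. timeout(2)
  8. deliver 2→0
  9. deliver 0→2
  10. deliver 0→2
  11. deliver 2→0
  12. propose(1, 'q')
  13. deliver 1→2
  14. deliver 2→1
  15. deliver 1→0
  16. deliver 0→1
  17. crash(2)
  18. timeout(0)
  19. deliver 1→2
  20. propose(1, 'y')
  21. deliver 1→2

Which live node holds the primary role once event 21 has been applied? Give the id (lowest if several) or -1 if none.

0

step 1 timeout(1): 1={prim,v=1,log=-}
step 2 deliver 1→0: 0={back,v=1,log=-}
step 3 deliver 1→2: 2={back,v=1,log=-}
step 4 propose(1,'x'): —
step 5 deliver 1→0: 0={back,v=1,log=x}
step 6 deliver 0→1: 1={prim,v=1,log=x}
step 7 timeout(2): 2={prim,v=2,log=-}
step 8 deliver 2→0: 0={back,v=2,log=x}
step 9 deliver 0→2: —
step 10 deliver 0→2: —
step 11 deliver 2→0: —
step 12 propose(1,'q'): —
step 13 deliver 1→2: —
step 14 deliver 2→1: 1={back,v=2,log=x}
step 15 deliver 1→0: —
step 16 deliver 0→1: —
step 17 crash(2): 2={✗prim,v=2,log=-}
step 18 timeout(0): 0={prim,v=3,log=x}
step 19 deliver 1→2: —
step 20 propose(1,'y'): —
step 21 deliver 1→2: —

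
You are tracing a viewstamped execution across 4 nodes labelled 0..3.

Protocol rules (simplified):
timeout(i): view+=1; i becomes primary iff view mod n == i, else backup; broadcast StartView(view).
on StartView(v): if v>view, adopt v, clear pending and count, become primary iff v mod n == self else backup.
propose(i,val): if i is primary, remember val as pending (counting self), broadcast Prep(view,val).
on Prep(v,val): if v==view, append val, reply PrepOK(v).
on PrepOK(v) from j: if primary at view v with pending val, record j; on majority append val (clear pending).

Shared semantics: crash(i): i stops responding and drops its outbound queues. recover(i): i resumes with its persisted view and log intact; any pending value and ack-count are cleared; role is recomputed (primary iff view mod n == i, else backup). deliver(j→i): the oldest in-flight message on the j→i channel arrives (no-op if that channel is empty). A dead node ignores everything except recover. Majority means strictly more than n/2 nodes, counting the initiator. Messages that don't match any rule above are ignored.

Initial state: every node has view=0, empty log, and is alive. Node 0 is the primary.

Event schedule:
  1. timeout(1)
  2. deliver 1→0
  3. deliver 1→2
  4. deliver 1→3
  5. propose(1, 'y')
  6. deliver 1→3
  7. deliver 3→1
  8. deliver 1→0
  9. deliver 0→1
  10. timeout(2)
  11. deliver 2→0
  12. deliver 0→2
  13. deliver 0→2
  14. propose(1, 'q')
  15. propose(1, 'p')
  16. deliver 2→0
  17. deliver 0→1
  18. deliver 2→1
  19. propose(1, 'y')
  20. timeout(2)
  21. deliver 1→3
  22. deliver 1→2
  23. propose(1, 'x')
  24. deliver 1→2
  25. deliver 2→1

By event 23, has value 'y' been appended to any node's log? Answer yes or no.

1. timeout(1):  <1:prim v1 ->
2. deliver 1→0:  <0:back v1 ->
3. deliver 1→2:  <2:back v1 ->
4. deliver 1→3:  <3:back v1 ->
5. propose(1,'y'):  nop
6. deliver 1→3:  <3:back v1 y>
7. deliver 3→1:  nop
8. deliver 1→0:  <0:back v1 y>
9. deliver 0→1:  <1:prim v1 y>
10. timeout(2):  <2:prim v2 ->
11. deliver 2→0:  <0:back v2 y>
12. deliver 0→2:  nop
13. deliver 0→2:  nop
14. propose(1,'q'):  nop
15. propose(1,'p'):  nop
16. deliver 2→0:  nop
17. deliver 0→1:  nop
18. deliver 2→1:  <1:back v2 y>
19. propose(1,'y'):  nop
20. timeout(2):  <2:back v3 ->
21. deliver 1→3:  <3:back v1 y,q>
22. deliver 1→2:  nop
23. propose(1,'x'):  nop

yes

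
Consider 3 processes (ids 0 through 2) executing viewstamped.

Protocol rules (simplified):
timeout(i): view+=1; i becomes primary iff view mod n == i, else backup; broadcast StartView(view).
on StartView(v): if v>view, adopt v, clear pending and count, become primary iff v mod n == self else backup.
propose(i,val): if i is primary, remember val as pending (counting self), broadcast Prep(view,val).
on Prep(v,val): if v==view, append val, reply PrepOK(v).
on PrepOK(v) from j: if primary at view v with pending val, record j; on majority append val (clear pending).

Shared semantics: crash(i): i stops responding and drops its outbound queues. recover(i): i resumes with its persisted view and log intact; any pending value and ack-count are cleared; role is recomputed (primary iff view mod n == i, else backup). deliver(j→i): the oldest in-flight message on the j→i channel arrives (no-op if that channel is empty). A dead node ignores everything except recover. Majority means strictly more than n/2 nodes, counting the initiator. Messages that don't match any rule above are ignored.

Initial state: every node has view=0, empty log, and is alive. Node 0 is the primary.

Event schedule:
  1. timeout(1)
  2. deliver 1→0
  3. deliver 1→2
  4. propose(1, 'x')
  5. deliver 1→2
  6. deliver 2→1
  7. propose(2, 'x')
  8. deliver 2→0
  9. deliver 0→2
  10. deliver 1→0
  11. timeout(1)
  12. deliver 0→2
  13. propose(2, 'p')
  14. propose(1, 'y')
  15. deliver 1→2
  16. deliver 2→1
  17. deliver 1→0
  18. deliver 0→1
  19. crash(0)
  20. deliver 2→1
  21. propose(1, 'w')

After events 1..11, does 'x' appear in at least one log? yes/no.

after 1 — timeout(1): n1:prim/v1/[-]
after 2 — deliver 1→0: n0:back/v1/[-]
after 3 — deliver 1→2: n2:back/v1/[-]
after 4 — propose(1,'x'): ·
after 5 — deliver 1→2: n2:back/v1/[x]
after 6 — deliver 2→1: n1:prim/v1/[x]
after 7 — propose(2,'x'): ·
after 8 — deliver 2→0: ·
after 9 — deliver 0→2: ·
after 10 — deliver 1→0: n0:back/v1/[x]
after 11 — timeout(1): n1:back/v2/[x]

yes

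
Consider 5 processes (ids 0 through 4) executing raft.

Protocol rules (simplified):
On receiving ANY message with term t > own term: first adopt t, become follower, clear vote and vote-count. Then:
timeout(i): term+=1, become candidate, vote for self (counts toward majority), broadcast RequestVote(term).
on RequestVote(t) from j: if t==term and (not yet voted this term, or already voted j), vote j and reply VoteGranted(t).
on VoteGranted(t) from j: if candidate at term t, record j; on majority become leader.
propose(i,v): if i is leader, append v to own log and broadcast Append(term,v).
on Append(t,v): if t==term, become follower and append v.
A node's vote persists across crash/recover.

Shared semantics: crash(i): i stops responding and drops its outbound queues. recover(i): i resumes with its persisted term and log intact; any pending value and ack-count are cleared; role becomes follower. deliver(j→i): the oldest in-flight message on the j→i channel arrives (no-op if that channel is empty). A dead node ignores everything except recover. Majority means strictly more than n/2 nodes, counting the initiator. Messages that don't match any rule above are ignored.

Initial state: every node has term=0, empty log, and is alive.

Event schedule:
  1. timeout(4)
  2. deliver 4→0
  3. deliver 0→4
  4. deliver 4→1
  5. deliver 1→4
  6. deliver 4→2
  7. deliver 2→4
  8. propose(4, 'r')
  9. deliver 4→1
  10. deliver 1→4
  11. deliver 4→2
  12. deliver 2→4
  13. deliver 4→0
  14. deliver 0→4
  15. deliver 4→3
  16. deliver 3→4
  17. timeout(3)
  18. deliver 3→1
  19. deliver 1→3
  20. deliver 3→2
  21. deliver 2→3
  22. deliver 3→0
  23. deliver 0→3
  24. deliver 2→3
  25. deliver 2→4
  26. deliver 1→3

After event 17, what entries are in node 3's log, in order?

e1 timeout(4): 4[cand,t=1,-]
e2 deliver 4→0: 0[foll,t=1,-]
e3 deliver 0→4: ·
e4 deliver 4→1: 1[foll,t=1,-]
e5 deliver 1→4: 4[lead,t=1,-]
e6 deliver 4→2: 2[foll,t=1,-]
e7 deliver 2→4: ·
e8 propose(4,'r'): 4[lead,t=1,r]
e9 deliver 4→1: 1[foll,t=1,r]
e10 deliver 1→4: ·
e11 deliver 4→2: 2[foll,t=1,r]
e12 deliver 2→4: ·
e13 deliver 4→0: 0[foll,t=1,r]
e14 deliver 0→4: ·
e15 deliver 4→3: 3[foll,t=1,-]
e16 deliver 3→4: ·
e17 timeout(3): 3[cand,t=2,-]

empty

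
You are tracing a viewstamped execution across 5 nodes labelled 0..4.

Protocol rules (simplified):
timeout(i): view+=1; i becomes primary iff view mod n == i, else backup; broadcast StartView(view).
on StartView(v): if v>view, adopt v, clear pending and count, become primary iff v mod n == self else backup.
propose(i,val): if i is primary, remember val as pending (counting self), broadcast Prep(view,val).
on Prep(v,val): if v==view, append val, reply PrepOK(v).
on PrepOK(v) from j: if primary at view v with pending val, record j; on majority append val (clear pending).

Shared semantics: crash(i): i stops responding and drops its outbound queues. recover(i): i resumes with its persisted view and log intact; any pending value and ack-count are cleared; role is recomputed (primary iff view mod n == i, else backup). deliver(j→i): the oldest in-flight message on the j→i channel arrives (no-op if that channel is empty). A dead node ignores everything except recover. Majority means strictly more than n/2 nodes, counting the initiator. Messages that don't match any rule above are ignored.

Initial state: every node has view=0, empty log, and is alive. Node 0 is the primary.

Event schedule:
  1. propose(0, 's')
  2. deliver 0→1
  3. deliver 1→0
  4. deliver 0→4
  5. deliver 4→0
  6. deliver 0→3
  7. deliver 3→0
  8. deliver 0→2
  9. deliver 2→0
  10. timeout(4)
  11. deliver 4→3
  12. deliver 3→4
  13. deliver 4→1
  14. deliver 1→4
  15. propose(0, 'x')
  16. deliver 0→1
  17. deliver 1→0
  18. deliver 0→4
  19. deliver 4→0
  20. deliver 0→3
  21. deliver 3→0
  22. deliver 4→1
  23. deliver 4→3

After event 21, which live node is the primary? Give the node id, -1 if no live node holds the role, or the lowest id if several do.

step 1 propose(0,'s'): —
step 2 deliver 0→1: 1={back,v=0,log=s}
step 3 deliver 1→0: —
step 4 deliver 0→4: 4={back,v=0,log=s}
step 5 deliver 4→0: 0={prim,v=0,log=s}
step 6 deliver 0→3: 3={back,v=0,log=s}
step 7 deliver 3→0: —
step 8 deliver 0→2: 2={back,v=0,log=s}
step 9 deliver 2→0: —
step 10 timeout(4): 4={back,v=1,log=s}
step 11 deliver 4→3: 3={back,v=1,log=s}
step 12 deliver 3→4: —
step 13 deliver 4→1: 1={prim,v=1,log=s}
step 14 deliver 1→4: —
step 15 propose(0,'x'): —
step 16 deliver 0→1: —
step 17 deliver 1→0: —
step 18 deliver 0→4: —
step 19 deliver 4→0: 0={back,v=1,log=s}
step 20 deliver 0→3: —
step 21 deliver 3→0: —

1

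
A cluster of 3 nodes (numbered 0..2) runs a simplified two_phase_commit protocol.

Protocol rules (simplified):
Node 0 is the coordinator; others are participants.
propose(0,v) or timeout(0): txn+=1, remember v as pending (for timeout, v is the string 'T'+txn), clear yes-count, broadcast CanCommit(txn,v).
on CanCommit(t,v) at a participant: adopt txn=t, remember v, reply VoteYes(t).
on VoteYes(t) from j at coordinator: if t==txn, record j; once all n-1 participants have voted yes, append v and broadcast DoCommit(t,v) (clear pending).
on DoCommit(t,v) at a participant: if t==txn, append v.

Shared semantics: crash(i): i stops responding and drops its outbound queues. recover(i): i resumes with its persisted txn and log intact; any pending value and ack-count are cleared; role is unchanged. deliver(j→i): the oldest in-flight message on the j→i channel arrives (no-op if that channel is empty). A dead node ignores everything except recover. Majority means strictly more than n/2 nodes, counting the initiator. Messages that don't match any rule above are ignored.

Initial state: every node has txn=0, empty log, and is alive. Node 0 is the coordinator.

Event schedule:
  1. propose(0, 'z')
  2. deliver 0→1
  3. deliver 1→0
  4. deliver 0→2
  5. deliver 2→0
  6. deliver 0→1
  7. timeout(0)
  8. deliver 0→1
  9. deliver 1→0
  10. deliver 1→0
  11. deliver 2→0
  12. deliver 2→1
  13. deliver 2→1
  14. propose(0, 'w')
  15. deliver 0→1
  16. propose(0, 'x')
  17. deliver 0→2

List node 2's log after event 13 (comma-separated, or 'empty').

empty

e1 propose(0,'z'): 0[coor,t=1,-]
e2 deliver 0→1: 1[part,t=1,-]
e3 deliver 1→0: ·
e4 deliver 0→2: 2[part,t=1,-]
e5 deliver 2→0: 0[coor,t=1,z]
e6 deliver 0→1: 1[part,t=1,z]
e7 timeout(0): 0[coor,t=2,z]
e8 deliver 0→1: 1[part,t=2,z]
e9 deliver 1→0: ·
e10 deliver 1→0: ·
e11 deliver 2→0: ·
e12 deliver 2→1: ·
e13 deliver 2→1: ·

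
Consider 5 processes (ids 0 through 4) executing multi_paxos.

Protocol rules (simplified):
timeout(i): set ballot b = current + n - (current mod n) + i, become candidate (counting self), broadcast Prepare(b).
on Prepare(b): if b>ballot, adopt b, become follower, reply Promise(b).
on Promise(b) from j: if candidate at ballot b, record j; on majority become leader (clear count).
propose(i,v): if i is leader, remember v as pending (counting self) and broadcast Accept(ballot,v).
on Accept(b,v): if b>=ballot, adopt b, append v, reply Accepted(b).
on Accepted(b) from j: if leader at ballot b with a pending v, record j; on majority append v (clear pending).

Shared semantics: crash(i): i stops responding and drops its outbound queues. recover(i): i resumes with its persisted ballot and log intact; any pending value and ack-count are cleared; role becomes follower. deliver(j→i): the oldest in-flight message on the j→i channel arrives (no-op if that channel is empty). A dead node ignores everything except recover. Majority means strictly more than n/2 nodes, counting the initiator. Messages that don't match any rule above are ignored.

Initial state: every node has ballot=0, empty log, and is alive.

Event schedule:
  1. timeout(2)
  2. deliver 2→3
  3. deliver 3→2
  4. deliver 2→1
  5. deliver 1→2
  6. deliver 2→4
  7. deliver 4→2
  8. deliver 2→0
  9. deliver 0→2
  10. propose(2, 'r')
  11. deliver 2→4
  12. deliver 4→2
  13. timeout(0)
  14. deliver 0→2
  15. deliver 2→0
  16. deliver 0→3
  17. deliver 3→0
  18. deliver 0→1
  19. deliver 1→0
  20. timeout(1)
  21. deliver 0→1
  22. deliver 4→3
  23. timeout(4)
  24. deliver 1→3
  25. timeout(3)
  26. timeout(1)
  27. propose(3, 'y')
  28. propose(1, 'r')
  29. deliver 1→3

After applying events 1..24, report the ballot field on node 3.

16

1. timeout(2):  <2:cand b7 ->
2. deliver 2→3:  <3:foll b7 ->
3. deliver 3→2:  nop
4. deliver 2→1:  <1:foll b7 ->
5. deliver 1→2:  <2:lead b7 ->
6. deliver 2→4:  <4:foll b7 ->
7. deliver 4→2:  nop
8. deliver 2→0:  <0:foll b7 ->
9. deliver 0→2:  nop
10. propose(2,'r'):  nop
11. deliver 2→4:  <4:foll b7 r>
12. deliver 4→2:  nop
13. timeout(0):  <0:cand b10 ->
14. deliver 0→2:  <2:foll b10 ->
15. deliver 2→0:  nop
16. deliver 0→3:  <3:foll b10 ->
17. deliver 3→0:  nop
18. deliver 0→1:  <1:foll b10 ->
19. deliver 1→0:  <0:lead b10 ->
20. timeout(1):  <1:cand b16 ->
21. deliver 0→1:  nop
22. deliver 4→3:  nop
23. timeout(4):  <4:cand b14 r>
24. deliver 1→3:  <3:foll b16 ->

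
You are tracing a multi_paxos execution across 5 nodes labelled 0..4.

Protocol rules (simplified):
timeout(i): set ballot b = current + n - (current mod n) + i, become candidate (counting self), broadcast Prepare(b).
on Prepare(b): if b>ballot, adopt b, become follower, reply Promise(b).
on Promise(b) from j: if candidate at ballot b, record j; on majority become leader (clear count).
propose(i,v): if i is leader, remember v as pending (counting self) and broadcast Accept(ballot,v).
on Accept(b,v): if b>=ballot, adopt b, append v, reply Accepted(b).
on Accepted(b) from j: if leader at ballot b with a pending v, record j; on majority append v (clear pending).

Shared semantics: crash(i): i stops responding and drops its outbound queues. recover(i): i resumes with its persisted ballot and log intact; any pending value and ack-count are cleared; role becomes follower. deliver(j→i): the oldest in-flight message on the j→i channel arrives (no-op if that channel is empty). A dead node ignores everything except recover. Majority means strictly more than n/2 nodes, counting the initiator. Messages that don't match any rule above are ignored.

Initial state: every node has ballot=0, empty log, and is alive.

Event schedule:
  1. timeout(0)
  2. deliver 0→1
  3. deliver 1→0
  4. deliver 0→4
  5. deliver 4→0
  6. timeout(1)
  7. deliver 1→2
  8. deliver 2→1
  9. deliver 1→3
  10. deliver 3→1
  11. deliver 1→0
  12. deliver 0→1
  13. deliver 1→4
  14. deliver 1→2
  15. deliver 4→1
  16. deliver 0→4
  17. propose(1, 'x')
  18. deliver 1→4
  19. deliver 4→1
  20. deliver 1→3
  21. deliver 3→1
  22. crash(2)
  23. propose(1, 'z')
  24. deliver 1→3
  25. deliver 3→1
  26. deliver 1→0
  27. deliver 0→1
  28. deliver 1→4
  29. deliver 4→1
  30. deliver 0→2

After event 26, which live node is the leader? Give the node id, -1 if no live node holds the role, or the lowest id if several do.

1

[1] timeout(0) → N0(cand b5 [-])
[2] deliver 0→1 → N1(foll b5 [-])
[3] deliver 1→0 → ∅
[4] deliver 0→4 → N4(foll b5 [-])
[5] deliver 4→0 → N0(lead b5 [-])
[6] timeout(1) → N1(cand b11 [-])
[7] deliver 1→2 → N2(foll b11 [-])
[8] deliver 2→1 → ∅
[9] deliver 1→3 → N3(foll b11 [-])
[10] deliver 3→1 → N1(lead b11 [-])
[11] deliver 1→0 → N0(foll b11 [-])
[12] deliver 0→1 → ∅
[13] deliver 1→4 → N4(foll b11 [-])
[14] deliver 1→2 → ∅
[15] deliver 4→1 → ∅
[16] deliver 0→4 → ∅
[17] propose(1,'x') → ∅
[18] deliver 1→4 → N4(foll b11 [x])
[19] deliver 4→1 → ∅
[20] deliver 1→3 → N3(foll b11 [x])
[21] deliver 3→1 → N1(lead b11 [x])
[22] crash(2) → N2(✗foll b11 [-])
[23] propose(1,'z') → ∅
[24] deliver 1→3 → N3(foll b11 [x,z])
[25] deliver 3→1 → ∅
[26] deliver 1→0 → N0(foll b11 [x])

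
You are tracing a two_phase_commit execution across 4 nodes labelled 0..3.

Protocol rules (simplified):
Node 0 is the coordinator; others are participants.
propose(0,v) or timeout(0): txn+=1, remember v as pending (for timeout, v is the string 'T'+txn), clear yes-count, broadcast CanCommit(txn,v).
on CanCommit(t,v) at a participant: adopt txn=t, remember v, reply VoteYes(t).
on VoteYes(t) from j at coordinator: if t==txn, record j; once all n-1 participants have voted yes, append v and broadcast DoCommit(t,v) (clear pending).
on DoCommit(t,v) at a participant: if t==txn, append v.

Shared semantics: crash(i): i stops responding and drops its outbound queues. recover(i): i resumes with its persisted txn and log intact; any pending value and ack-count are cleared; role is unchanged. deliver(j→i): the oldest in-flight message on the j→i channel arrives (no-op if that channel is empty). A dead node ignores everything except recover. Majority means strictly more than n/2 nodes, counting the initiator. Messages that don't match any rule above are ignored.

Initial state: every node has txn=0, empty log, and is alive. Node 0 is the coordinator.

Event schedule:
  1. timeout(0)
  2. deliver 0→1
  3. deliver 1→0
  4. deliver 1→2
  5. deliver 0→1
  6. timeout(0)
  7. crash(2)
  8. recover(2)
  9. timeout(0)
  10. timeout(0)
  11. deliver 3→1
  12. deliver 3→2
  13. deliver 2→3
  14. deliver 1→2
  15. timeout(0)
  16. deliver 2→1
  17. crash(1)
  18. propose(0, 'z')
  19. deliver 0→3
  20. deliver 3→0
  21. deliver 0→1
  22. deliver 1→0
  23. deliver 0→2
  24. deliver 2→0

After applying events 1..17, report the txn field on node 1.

1

after 1 — timeout(0): n0:coor/t1/[-]
after 2 — deliver 0→1: n1:part/t1/[-]
after 3 — deliver 1→0: ·
after 4 — deliver 1→2: ·
after 5 — deliver 0→1: ·
after 6 — timeout(0): n0:coor/t2/[-]
after 7 — crash(2): n2:✗part/t0/[-]
after 8 — recover(2): n2:part/t0/[-]
after 9 — timeout(0): n0:coor/t3/[-]
after 10 — timeout(0): n0:coor/t4/[-]
after 11 — deliver 3→1: ·
after 12 — deliver 3→2: ·
after 13 — deliver 2→3: ·
after 14 — deliver 1→2: ·
after 15 — timeout(0): n0:coor/t5/[-]
after 16 — deliver 2→1: ·
after 17 — crash(1): n1:✗part/t1/[-]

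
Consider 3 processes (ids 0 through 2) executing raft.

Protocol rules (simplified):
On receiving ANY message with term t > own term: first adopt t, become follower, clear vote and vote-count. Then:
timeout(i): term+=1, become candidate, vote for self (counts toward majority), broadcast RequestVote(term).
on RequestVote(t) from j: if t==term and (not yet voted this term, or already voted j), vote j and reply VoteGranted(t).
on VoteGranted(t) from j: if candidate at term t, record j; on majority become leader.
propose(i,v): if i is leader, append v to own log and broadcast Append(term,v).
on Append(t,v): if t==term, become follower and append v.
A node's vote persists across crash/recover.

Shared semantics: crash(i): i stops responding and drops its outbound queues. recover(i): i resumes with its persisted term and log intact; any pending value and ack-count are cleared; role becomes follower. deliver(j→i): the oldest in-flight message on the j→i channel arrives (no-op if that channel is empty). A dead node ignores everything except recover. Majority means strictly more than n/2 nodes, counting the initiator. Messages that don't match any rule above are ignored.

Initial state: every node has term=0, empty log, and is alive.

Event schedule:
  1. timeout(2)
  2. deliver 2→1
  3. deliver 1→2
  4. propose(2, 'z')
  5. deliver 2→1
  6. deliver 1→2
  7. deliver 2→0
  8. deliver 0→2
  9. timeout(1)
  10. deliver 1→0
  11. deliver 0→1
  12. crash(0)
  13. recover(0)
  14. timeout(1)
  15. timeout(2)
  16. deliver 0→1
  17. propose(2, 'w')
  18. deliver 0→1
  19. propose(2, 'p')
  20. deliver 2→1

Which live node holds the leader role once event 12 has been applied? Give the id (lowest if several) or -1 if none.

step 1 timeout(2): 2={cand,t=1,log=-}
step 2 deliver 2→1: 1={foll,t=1,log=-}
step 3 deliver 1→2: 2={lead,t=1,log=-}
step 4 propose(2,'z'): 2={lead,t=1,log=z}
step 5 deliver 2→1: 1={foll,t=1,log=z}
step 6 deliver 1→2: —
step 7 deliver 2→0: 0={foll,t=1,log=-}
step 8 deliver 0→2: —
step 9 timeout(1): 1={cand,t=2,log=z}
step 10 deliver 1→0: 0={foll,t=2,log=-}
step 11 deliver 0→1: 1={lead,t=2,log=z}
step 12 crash(0): 0={✗foll,t=2,log=-}

1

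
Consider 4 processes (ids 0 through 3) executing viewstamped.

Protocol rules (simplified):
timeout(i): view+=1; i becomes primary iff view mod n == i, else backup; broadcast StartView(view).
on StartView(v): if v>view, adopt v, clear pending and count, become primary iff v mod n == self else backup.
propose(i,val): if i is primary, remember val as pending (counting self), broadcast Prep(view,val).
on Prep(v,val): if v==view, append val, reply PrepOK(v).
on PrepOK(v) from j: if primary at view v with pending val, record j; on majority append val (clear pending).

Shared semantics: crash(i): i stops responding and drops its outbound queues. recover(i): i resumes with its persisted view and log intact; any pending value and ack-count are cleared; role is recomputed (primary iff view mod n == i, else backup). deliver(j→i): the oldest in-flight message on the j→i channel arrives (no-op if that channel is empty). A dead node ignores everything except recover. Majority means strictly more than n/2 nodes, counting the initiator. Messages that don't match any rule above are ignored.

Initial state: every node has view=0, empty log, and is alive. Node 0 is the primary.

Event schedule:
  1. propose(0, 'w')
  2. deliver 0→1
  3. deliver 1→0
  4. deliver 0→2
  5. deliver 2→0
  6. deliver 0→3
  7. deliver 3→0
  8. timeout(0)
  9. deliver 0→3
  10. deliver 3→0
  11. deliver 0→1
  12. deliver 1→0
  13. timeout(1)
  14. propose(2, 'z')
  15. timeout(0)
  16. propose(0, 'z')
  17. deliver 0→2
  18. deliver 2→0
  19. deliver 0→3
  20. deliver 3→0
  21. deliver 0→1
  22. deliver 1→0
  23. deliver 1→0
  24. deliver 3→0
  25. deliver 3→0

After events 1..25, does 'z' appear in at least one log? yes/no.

step 1 propose(0,'w'): —
step 2 deliver 0→1: 1={back,v=0,log=w}
step 3 deliver 1→0: —
step 4 deliver 0→2: 2={back,v=0,log=w}
step 5 deliver 2→0: 0={prim,v=0,log=w}
step 6 deliver 0→3: 3={back,v=0,log=w}
step 7 deliver 3→0: —
step 8 timeout(0): 0={back,v=1,log=w}
step 9 deliver 0→3: 3={back,v=1,log=w}
step 10 deliver 3→0: —
step 11 deliver 0→1: 1={prim,v=1,log=w}
step 12 deliver 1→0: —
step 13 timeout(1): 1={back,v=2,log=w}
step 14 propose(2,'z'): —
step 15 timeout(0): 0={back,v=2,log=w}
step 16 propose(0,'z'): —
step 17 deliver 0→2: 2={back,v=1,log=w}
step 18 deliver 2→0: —
step 19 deliver 0→3: 3={back,v=2,log=w}
step 20 deliver 3→0: —
step 21 deliver 0→1: —
step 22 deliver 1→0: —
step 23 deliver 1→0: —
step 24 deliver 3→0: —
step 25 deliver 3→0: —

no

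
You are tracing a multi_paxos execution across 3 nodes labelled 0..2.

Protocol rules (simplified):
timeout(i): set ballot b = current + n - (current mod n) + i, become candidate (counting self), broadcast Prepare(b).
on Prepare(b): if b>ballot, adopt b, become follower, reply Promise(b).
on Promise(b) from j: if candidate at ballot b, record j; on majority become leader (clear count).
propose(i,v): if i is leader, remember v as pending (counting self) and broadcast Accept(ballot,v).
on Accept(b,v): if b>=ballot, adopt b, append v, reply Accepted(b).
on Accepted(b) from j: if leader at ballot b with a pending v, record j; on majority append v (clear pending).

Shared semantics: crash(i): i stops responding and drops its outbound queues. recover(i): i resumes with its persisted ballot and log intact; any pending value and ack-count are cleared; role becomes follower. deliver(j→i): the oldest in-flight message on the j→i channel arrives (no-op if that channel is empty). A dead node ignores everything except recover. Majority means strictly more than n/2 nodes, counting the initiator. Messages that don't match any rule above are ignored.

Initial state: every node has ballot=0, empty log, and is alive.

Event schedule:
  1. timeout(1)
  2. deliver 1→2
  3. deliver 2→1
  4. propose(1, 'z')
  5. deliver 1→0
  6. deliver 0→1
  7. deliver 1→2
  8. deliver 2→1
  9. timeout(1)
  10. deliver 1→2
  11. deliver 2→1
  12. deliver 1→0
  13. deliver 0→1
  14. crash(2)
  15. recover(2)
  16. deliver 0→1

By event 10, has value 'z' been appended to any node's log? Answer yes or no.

[1] timeout(1) → N1(cand b4 [-])
[2] deliver 1→2 → N2(foll b4 [-])
[3] deliver 2→1 → N1(lead b4 [-])
[4] propose(1,'z') → ∅
[5] deliver 1→0 → N0(foll b4 [-])
[6] deliver 0→1 → ∅
[7] deliver 1→2 → N2(foll b4 [z])
[8] deliver 2→1 → N1(lead b4 [z])
[9] timeout(1) → N1(cand b7 [z])
[10] deliver 1→2 → N2(foll b7 [z])

yes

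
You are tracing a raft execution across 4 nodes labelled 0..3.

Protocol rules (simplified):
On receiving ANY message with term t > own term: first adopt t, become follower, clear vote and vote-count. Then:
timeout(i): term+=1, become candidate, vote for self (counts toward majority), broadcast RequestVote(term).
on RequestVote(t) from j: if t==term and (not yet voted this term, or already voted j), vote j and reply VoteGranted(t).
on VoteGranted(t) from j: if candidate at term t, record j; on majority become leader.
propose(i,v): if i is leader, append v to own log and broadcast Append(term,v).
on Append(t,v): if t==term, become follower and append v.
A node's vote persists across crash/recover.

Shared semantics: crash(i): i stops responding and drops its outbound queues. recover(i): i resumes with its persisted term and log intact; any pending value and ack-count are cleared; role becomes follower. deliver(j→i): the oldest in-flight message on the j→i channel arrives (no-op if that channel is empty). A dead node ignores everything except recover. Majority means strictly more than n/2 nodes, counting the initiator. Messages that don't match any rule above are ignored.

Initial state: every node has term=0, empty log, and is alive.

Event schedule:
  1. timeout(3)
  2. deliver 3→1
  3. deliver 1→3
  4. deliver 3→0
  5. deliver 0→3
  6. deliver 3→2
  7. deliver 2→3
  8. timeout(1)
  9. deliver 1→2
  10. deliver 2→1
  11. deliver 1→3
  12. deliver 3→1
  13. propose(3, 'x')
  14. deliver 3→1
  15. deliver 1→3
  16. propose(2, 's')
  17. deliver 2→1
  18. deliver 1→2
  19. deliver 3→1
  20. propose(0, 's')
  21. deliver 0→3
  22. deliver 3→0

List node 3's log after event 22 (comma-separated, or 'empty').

e1 timeout(3): 3[cand,t=1,-]
e2 deliver 3→1: 1[foll,t=1,-]
e3 deliver 1→3: ·
e4 deliver 3→0: 0[foll,t=1,-]
e5 deliver 0→3: 3[lead,t=1,-]
e6 deliver 3→2: 2[foll,t=1,-]
e7 deliver 2→3: ·
e8 timeout(1): 1[cand,t=2,-]
e9 deliver 1→2: 2[foll,t=2,-]
e10 deliver 2→1: ·
e11 deliver 1→3: 3[foll,t=2,-]
e12 deliver 3→1: 1[lead,t=2,-]
e13 propose(3,'x'): ·
e14 deliver 3→1: ·
e15 deliver 1→3: ·
e16 propose(2,'s'): ·
e17 deliver 2→1: ·
e18 deliver 1→2: ·
e19 deliver 3→1: ·
e20 propose(0,'s'): ·
e21 deliver 0→3: ·
e22 deliver 3→0: ·

empty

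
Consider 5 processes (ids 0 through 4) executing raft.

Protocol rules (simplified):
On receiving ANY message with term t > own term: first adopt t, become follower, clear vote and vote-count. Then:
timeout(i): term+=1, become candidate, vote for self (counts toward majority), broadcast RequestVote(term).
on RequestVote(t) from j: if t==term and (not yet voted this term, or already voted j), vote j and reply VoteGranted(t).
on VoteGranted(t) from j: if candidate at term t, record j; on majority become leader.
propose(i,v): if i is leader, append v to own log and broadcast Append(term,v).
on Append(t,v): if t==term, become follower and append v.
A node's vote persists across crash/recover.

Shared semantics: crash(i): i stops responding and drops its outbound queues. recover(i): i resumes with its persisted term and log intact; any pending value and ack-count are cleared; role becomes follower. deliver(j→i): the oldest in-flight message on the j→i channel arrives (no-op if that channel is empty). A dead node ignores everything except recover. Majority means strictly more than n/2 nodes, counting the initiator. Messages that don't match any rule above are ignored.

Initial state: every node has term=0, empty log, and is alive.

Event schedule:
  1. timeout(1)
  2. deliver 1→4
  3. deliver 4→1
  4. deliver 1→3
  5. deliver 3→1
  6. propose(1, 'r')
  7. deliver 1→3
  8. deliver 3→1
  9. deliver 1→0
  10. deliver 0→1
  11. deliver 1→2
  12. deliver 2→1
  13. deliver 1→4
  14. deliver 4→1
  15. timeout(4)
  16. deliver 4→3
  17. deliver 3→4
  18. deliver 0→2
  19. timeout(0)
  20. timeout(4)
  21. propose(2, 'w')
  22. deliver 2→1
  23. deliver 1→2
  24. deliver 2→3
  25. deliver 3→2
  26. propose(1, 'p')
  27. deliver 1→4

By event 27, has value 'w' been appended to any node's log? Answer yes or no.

no

e1 timeout(1): 1[cand,t=1,-]
e2 deliver 1→4: 4[foll,t=1,-]
e3 deliver 4→1: ·
e4 deliver 1→3: 3[foll,t=1,-]
e5 deliver 3→1: 1[lead,t=1,-]
e6 propose(1,'r'): 1[lead,t=1,r]
e7 deliver 1→3: 3[foll,t=1,r]
e8 deliver 3→1: ·
e9 deliver 1→0: 0[foll,t=1,-]
e10 deliver 0→1: ·
e11 deliver 1→2: 2[foll,t=1,-]
e12 deliver 2→1: ·
e13 deliver 1→4: 4[foll,t=1,r]
e14 deliver 4→1: ·
e15 timeout(4): 4[cand,t=2,r]
e16 deliver 4→3: 3[foll,t=2,r]
e17 deliver 3→4: ·
e18 deliver 0→2: ·
e19 timeout(0): 0[cand,t=2,-]
e20 timeout(4): 4[cand,t=3,r]
e21 propose(2,'w'): ·
e22 deliver 2→1: ·
e23 deliver 1→2: 2[foll,t=1,r]
e24 deliver 2→3: ·
e25 deliver 3→2: ·
e26 propose(1,'p'): 1[lead,t=1,r,p]
e27 deliver 1→4: ·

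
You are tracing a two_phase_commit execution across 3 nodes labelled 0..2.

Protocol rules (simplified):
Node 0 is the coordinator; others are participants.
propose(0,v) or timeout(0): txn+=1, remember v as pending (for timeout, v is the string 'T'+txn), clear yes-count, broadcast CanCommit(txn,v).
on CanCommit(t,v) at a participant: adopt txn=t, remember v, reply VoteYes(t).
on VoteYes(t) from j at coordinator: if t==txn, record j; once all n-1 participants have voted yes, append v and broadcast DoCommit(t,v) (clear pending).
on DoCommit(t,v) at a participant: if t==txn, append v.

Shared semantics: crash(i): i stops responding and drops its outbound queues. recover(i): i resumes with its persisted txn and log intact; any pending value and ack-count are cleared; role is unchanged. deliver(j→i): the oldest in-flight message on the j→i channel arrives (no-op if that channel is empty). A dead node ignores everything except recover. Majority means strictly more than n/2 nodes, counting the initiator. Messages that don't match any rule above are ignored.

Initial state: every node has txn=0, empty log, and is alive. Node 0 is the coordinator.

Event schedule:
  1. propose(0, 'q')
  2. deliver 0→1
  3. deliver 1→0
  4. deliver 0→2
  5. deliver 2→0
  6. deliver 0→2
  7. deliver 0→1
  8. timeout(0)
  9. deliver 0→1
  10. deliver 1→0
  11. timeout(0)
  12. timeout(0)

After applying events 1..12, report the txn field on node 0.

step 1 propose(0,'q'): 0={coor,t=1,log=-}
step 2 deliver 0→1: 1={part,t=1,log=-}
step 3 deliver 1→0: —
step 4 deliver 0→2: 2={part,t=1,log=-}
step 5 deliver 2→0: 0={coor,t=1,log=q}
step 6 deliver 0→2: 2={part,t=1,log=q}
step 7 deliver 0→1: 1={part,t=1,log=q}
step 8 timeout(0): 0={coor,t=2,log=q}
step 9 deliver 0→1: 1={part,t=2,log=q}
step 10 deliver 1→0: —
step 11 timeout(0): 0={coor,t=3,log=q}
step 12 timeout(0): 0={coor,t=4,log=q}

4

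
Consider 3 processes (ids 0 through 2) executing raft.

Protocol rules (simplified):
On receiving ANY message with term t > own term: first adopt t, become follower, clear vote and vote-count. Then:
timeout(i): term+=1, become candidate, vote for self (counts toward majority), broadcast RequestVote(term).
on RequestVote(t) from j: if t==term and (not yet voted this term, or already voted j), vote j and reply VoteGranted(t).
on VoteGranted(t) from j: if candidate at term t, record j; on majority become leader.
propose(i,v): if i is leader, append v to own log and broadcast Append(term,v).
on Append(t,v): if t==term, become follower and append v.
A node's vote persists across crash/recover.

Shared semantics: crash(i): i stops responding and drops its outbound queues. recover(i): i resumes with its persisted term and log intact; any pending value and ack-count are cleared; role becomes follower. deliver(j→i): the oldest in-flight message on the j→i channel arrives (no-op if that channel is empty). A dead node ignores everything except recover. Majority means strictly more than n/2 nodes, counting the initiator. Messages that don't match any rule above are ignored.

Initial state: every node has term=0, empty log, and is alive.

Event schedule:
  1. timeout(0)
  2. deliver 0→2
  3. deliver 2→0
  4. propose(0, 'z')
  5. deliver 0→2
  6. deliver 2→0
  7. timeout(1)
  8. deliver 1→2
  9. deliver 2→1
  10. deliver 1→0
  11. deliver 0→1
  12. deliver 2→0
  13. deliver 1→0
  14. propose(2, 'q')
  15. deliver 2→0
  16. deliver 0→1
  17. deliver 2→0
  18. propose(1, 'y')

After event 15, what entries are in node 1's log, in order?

e1 timeout(0): 0[cand,t=1,-]
e2 deliver 0→2: 2[foll,t=1,-]
e3 deliver 2→0: 0[lead,t=1,-]
e4 propose(0,'z'): 0[lead,t=1,z]
e5 deliver 0→2: 2[foll,t=1,z]
e6 deliver 2→0: ·
e7 timeout(1): 1[cand,t=1,-]
e8 deliver 1→2: ·
e9 deliver 2→1: ·
e10 deliver 1→0: ·
e11 deliver 0→1: ·
e12 deliver 2→0: ·
e13 deliver 1→0: ·
e14 propose(2,'q'): ·
e15 deliver 2→0: ·

empty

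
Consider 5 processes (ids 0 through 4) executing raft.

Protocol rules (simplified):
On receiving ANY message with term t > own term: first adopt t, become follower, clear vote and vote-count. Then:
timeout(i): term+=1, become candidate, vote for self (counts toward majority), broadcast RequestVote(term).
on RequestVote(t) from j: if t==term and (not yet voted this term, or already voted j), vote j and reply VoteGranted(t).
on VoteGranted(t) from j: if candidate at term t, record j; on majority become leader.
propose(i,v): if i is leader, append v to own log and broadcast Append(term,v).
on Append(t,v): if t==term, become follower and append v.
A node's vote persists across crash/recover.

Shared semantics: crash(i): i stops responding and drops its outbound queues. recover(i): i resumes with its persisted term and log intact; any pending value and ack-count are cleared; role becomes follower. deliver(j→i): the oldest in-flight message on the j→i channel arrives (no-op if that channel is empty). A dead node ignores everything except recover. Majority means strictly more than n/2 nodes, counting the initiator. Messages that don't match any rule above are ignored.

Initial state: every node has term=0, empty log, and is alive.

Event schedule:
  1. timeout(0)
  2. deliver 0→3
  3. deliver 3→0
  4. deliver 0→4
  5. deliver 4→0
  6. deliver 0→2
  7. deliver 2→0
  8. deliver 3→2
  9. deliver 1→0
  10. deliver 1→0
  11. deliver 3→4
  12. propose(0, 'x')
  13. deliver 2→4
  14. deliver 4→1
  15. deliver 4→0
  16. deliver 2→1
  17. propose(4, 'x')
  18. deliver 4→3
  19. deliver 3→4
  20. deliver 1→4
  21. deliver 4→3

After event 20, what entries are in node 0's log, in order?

x

after 1 — timeout(0): n0:cand/t1/[-]
after 2 — deliver 0→3: n3:foll/t1/[-]
after 3 — deliver 3→0: ·
after 4 — deliver 0→4: n4:foll/t1/[-]
after 5 — deliver 4→0: n0:lead/t1/[-]
after 6 — deliver 0→2: n2:foll/t1/[-]
after 7 — deliver 2→0: ·
after 8 — deliver 3→2: ·
after 9 — deliver 1→0: ·
after 10 — deliver 1→0: ·
after 11 — deliver 3→4: ·
after 12 — propose(0,'x'): n0:lead/t1/[x]
after 13 — deliver 2→4: ·
after 14 — deliver 4→1: ·
after 15 — deliver 4→0: ·
after 16 — deliver 2→1: ·
after 17 — propose(4,'x'): ·
after 18 — deliver 4→3: ·
after 19 — deliver 3→4: ·
after 20 — deliver 1→4: ·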